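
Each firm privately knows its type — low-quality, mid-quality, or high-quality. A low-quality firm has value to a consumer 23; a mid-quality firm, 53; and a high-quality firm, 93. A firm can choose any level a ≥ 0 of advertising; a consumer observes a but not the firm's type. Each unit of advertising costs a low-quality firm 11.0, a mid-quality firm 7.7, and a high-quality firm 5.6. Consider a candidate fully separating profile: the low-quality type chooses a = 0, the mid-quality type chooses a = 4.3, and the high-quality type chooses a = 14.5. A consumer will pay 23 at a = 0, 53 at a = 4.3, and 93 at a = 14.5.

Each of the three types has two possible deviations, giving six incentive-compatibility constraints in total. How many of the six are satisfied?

High-quality (own payoff 93 − 5.6×14.5 = 11.8): to a=0 gives 23 → profitable ✗; to a=4.3 gives 53 − 5.6×4.3 = 28.92 → profitable ✗.
Low-quality (own payoff 23): to a=4.3 gives 53 − 11.0×4.3 = 5.7 → no gain ✓; to a=14.5 gives 93 − 11.0×14.5 = -66.5 → no gain ✓.
Mid-quality (own payoff 53 − 7.7×4.3 = 19.89): to a=0 gives 23 → profitable ✗; to a=14.5 gives 93 − 7.7×14.5 = -18.65 → no gain ✓.
3 of the 6 constraints hold; not an equilibrium.

3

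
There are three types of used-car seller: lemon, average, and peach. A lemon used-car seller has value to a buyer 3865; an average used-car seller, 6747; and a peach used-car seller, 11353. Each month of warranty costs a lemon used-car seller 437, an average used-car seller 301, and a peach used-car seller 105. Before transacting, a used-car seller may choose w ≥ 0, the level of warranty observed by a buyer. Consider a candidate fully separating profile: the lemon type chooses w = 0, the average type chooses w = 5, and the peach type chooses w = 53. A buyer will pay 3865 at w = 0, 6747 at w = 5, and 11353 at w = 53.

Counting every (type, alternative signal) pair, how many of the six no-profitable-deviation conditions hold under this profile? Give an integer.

Average (own payoff 6747 − 301×5 = 5242): to w=0 gives 3865 → no gain ✓; to w=53 gives 11353 − 301×53 = -4600 → no gain ✓.
Lemon (own payoff 3865): to w=5 gives 6747 − 437×5 = 4562 → profitable ✗; to w=53 gives 11353 − 437×53 = -11808 → no gain ✓.
Peach (own payoff 11353 − 105×53 = 5788): to w=0 gives 3865 → no gain ✓; to w=5 gives 6747 − 105×5 = 6222 → profitable ✗.
4 of the 6 constraints hold; not an equilibrium.

4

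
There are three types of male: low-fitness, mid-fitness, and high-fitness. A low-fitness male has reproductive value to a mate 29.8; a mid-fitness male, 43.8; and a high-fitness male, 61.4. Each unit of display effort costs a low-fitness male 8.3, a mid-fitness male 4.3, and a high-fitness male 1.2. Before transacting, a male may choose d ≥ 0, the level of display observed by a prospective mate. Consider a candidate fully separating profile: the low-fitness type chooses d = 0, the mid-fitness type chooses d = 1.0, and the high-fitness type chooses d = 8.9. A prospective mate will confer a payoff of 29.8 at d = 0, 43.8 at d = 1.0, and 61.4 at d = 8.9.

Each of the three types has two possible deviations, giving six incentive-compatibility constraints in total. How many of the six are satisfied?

5

High-fitness (own payoff 61.4 − 1.2×8.9 = 50.72): to d=0 gives 29.8 → no gain ✓; to d=1.0 gives 43.8 − 1.2×1.0 = 42.6 → no gain ✓.
Low-fitness (own payoff 29.8): to d=1.0 gives 43.8 − 8.3×1.0 = 35.5 → profitable ✗; to d=8.9 gives 61.4 − 8.3×8.9 = -12.47 → no gain ✓.
Mid-fitness (own payoff 43.8 − 4.3×1.0 = 39.5): to d=0 gives 29.8 → no gain ✓; to d=8.9 gives 61.4 − 4.3×8.9 = 23.13 → no gain ✓.
5 of the 6 constraints hold; not an equilibrium.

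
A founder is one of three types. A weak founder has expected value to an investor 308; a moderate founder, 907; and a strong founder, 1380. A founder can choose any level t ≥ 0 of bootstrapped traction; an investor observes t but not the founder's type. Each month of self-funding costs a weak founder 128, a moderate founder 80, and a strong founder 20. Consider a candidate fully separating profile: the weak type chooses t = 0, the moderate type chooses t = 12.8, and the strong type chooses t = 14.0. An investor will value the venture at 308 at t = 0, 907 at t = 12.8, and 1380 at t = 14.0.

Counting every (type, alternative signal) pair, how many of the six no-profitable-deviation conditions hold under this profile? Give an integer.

Strong (own payoff 1380 − 20×14.0 = 1100): to t=0 gives 308 → no gain ✓; to t=12.8 gives 907 − 20×12.8 = 651 → no gain ✓.
Moderate (own payoff 907 − 80×12.8 = -117): to t=0 gives 308 → profitable ✗; to t=14.0 gives 1380 − 80×14.0 = 260 → profitable ✗.
Weak (own payoff 308): to t=12.8 gives 907 − 128×12.8 = -731.4 → no gain ✓; to t=14.0 gives 1380 − 128×14.0 = -412 → no gain ✓.
4 of the 6 constraints hold; not an equilibrium.

4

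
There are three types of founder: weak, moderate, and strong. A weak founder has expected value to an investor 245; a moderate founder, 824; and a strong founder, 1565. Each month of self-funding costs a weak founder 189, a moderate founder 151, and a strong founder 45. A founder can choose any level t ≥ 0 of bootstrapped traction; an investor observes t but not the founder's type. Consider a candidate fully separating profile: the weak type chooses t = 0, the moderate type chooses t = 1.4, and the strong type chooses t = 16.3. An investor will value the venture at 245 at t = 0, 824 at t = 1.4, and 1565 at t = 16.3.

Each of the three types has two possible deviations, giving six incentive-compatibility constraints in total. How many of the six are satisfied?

Weak (own payoff 245): to t=1.4 gives 824 − 189×1.4 = 559.4 → profitable ✗; to t=16.3 gives 1565 − 189×16.3 = -1515.7 → no gain ✓.
Strong (own payoff 1565 − 45×16.3 = 831.5): to t=0 gives 245 → no gain ✓; to t=1.4 gives 824 − 45×1.4 = 761 → no gain ✓.
Moderate (own payoff 824 − 151×1.4 = 612.6): to t=0 gives 245 → no gain ✓; to t=16.3 gives 1565 − 151×16.3 = -896.3 → no gain ✓.
5 of the 6 constraints hold; not an equilibrium.

5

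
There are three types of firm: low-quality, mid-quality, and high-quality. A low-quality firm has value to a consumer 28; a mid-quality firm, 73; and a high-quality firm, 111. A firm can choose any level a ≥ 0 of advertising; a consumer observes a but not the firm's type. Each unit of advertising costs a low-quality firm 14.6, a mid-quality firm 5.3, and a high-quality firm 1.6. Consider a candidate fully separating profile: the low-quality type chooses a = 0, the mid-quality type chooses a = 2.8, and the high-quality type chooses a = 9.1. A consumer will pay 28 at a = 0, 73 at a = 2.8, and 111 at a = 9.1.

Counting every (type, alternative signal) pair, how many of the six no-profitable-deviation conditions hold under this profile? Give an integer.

Mid-quality (own payoff 73 − 5.3×2.8 = 58.16): to a=0 gives 28 → no gain ✓; to a=9.1 gives 111 − 5.3×9.1 = 62.77 → profitable ✗.
Low-quality (own payoff 28): to a=2.8 gives 73 − 14.6×2.8 = 32.12 → profitable ✗; to a=9.1 gives 111 − 14.6×9.1 = -21.86 → no gain ✓.
High-quality (own payoff 111 − 1.6×9.1 = 96.44): to a=0 gives 28 → no gain ✓; to a=2.8 gives 73 − 1.6×2.8 = 68.52 → no gain ✓.
4 of the 6 constraints hold; not an equilibrium.

4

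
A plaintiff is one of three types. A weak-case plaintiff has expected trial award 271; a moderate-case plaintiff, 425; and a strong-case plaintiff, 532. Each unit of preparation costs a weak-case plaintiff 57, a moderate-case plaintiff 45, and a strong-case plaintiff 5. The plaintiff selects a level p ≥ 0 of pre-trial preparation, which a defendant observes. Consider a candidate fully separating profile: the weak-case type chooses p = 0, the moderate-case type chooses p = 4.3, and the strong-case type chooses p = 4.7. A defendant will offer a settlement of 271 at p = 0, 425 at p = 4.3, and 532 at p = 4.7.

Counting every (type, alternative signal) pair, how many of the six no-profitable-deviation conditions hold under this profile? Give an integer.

Weak-case (own payoff 271): to p=4.3 gives 425 − 57×4.3 = 179.9 → no gain ✓; to p=4.7 gives 532 − 57×4.7 = 264.1 → no gain ✓.
Strong-case (own payoff 532 − 5×4.7 = 508.5): to p=0 gives 271 → no gain ✓; to p=4.3 gives 425 − 5×4.3 = 403.5 → no gain ✓.
Moderate-case (own payoff 425 − 45×4.3 = 231.5): to p=0 gives 271 → profitable ✗; to p=4.7 gives 532 − 45×4.7 = 320.5 → profitable ✗.
4 of the 6 constraints hold; not an equilibrium.

4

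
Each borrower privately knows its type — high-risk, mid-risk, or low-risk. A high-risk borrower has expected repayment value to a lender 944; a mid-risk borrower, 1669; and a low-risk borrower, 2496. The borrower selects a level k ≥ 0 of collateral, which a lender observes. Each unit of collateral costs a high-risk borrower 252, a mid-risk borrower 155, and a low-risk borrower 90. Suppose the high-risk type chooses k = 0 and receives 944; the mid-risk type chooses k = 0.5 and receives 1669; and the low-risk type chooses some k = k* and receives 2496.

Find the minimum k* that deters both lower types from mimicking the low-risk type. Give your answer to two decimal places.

6.16

High-risk type (on-path payoff 944) won't mimic when 944 ≥ 2496 − 252·k*, i.e. k* ≥ 6.16.
Mid-risk type (on-path payoff 1669 − 155×0.5 = 1591.5) won't mimic when 1591.5 ≥ 2496 − 155·k*, i.e. k* ≥ 5.84.
Both must hold, so k* = max(6.16, 5.84) = 6.16. The high-risk type's constraint binds.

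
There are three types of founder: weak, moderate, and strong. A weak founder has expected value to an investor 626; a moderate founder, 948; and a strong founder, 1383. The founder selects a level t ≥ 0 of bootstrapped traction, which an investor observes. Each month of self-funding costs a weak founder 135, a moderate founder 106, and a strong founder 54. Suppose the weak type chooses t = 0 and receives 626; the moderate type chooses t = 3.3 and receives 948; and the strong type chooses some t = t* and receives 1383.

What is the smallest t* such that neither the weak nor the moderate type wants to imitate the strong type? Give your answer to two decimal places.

Weak type (on-path payoff 626) won't mimic when 626 ≥ 1383 − 135·t*, i.e. t* ≥ 5.61.
Moderate type (on-path payoff 948 − 106×3.3 = 598.2) won't mimic when 598.2 ≥ 1383 − 106·t*, i.e. t* ≥ 7.40.
Both must hold, so t* = max(5.61, 7.40) = 7.40. The moderate type's constraint binds.

7.40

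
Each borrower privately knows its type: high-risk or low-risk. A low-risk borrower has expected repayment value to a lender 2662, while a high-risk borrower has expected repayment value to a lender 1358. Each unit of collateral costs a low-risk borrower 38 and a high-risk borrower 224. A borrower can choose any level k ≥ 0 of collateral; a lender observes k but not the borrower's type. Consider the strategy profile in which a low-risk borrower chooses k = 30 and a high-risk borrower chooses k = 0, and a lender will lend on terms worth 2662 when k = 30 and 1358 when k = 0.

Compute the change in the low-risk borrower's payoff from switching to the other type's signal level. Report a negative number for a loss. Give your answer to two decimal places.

Playing k = 30 the low-risk borrower receives 2662 − 38 × 30 = 1522.
Deviating to k = 0 yields 1358 instead.
Gain from deviating: 1358 − 1522 = -164.00.
The gain is negative, so the low-risk type's incentive-compatibility constraint is satisfied.

-164.00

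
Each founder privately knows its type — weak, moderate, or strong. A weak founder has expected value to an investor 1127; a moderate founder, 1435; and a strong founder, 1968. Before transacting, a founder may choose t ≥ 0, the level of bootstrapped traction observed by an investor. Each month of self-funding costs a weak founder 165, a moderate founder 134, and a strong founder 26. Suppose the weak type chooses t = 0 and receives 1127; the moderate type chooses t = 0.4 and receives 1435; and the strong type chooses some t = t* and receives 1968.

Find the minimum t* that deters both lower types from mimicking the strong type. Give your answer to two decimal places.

5.10

Weak type (on-path payoff 1127) won't mimic when 1127 ≥ 1968 − 165·t*, i.e. t* ≥ 5.10.
Moderate type (on-path payoff 1435 − 134×0.4 = 1381.4) won't mimic when 1381.4 ≥ 1968 − 134·t*, i.e. t* ≥ 4.38.
Both must hold, so t* = max(5.10, 4.38) = 5.10. The weak type's constraint binds.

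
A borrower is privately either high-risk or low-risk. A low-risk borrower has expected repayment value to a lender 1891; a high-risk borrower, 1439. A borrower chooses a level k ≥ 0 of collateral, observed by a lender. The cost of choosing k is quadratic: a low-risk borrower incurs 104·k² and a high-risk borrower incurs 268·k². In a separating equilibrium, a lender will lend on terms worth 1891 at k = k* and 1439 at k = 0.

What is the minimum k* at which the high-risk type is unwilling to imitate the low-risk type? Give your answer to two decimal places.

The high-risk type at k = 0 receives 1439; imitating at k* yields 1891 − 268·k*².
Indifference: 1439 = 1891 − 268·k*², so k*² = (1891 − 1439) / 268 ≈ 1.6866.
k* = √1.6866 ≈ 1.30.

1.30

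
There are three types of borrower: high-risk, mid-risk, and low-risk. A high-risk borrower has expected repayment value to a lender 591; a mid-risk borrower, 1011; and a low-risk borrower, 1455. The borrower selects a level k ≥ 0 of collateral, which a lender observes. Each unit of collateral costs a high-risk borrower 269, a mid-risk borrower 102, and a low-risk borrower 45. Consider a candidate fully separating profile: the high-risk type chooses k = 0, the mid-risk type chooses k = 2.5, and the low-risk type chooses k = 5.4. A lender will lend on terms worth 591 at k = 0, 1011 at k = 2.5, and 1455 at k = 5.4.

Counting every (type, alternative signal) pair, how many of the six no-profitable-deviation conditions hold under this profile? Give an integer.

Low-risk (own payoff 1455 − 45×5.4 = 1212): to k=0 gives 591 → no gain ✓; to k=2.5 gives 1011 − 45×2.5 = 898.5 → no gain ✓.
High-risk (own payoff 591): to k=2.5 gives 1011 − 269×2.5 = 338.5 → no gain ✓; to k=5.4 gives 1455 − 269×5.4 = 2.4 → no gain ✓.
Mid-risk (own payoff 1011 − 102×2.5 = 756): to k=0 gives 591 → no gain ✓; to k=5.4 gives 1455 − 102×5.4 = 904.2 → profitable ✗.
5 of the 6 constraints hold; not an equilibrium.

5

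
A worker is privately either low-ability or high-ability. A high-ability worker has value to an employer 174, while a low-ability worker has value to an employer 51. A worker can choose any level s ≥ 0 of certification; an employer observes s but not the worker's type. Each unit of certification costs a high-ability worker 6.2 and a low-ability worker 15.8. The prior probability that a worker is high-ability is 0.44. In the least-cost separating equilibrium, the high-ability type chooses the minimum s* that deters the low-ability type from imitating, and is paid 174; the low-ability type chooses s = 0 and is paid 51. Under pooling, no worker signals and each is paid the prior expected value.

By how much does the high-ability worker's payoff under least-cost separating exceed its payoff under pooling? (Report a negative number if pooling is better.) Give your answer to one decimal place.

20.6

Least-cost separating signal: s* solves 51 = 174 − 15.8·s*, so s* = (174 − 51)/15.8 ≈ 7.7848.
High-ability type's separating payoff: 174 − 6.2 × s* = 174 − 6.2 × (174 − 51)/15.8 = 174 − 762.6/15.8 ≈ 125.734.
Pooling payoff: 0.44 × 174 + 0.56 × 51 = 105.12.
Difference: 125.734 − 105.12 = 20.614, i.e. 20.6 to one decimal place.
The high-ability type prefers to separate.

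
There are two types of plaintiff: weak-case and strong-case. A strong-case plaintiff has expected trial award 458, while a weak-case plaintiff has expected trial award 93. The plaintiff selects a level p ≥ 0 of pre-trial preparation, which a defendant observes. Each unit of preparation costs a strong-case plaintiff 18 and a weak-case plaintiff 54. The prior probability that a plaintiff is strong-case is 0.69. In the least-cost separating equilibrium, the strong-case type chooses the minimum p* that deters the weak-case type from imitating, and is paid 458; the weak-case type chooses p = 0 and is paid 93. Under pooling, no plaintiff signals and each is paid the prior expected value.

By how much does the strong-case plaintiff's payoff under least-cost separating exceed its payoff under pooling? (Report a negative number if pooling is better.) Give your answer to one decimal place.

Least-cost separating signal: p* solves 93 = 458 − 54·p*, so p* = (458 − 93)/54 ≈ 6.7593.
Strong-case type's separating payoff: 458 − 18 × p* = 458 − 18 × (458 − 93)/54 = 458 − 6570/54 ≈ 336.333.
Pooling payoff: 0.69 × 458 + 0.31 × 93 = 344.85.
Difference: 336.333 − 344.85 = -8.517, i.e. -8.5 to one decimal place.
The strong-case type would prefer the pooling outcome.

-8.5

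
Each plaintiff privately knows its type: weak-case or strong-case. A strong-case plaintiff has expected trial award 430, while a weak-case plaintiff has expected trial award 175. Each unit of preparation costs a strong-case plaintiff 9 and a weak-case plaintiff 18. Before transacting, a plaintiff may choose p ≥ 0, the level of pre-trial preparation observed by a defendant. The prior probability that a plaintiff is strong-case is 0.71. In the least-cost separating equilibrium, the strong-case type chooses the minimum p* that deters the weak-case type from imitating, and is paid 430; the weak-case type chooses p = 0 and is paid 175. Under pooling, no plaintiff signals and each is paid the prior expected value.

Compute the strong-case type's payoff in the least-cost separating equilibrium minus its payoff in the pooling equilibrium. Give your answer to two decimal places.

-53.55

Least-cost separating signal: p* solves 175 = 430 − 18·p*, so p* = (430 − 175)/18 ≈ 14.1667.
Strong-case type's separating payoff: 430 − 9 × p* = 430 − 9 × (430 − 175)/18 = 430 − 2295/18 = 302.5.
Pooling payoff: 0.71 × 430 + 0.29 × 175 = 356.05.
Difference: 302.5 − 356.05 = -53.55.
The strong-case type would prefer the pooling outcome.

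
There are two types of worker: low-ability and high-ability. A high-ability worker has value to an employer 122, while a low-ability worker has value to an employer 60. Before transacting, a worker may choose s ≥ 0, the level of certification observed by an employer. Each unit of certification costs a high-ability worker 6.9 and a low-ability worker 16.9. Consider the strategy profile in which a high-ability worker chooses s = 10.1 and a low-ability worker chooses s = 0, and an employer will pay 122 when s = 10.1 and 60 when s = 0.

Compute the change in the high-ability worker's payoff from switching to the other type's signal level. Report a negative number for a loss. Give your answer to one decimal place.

7.7

Playing s = 10.1 the high-ability worker receives 122 − 6.9 × 10.1 = 52.31.
Deviating to s = 0 yields 60 instead.
Gain from deviating: 60 − 52.31 = 7.69, i.e. 7.7 to one decimal place.
The gain is positive, so the high-ability type's incentive-compatibility constraint is violated — this profile is not a separating equilibrium.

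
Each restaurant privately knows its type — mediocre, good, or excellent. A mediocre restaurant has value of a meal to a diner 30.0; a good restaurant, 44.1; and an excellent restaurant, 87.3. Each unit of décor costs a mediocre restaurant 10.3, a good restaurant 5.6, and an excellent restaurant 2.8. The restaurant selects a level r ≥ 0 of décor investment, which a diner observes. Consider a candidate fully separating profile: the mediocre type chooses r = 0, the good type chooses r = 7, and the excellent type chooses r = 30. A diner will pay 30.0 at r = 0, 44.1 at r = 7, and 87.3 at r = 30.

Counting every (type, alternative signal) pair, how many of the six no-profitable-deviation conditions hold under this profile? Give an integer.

3

Good (own payoff 44.1 − 5.6×7 = 4.9): to r=0 gives 30.0 → profitable ✗; to r=30 gives 87.3 − 5.6×30 = -80.7 → no gain ✓.
Mediocre (own payoff 30.0): to r=7 gives 44.1 − 10.3×7 = -28 → no gain ✓; to r=30 gives 87.3 − 10.3×30 = -221.7 → no gain ✓.
Excellent (own payoff 87.3 − 2.8×30 = 3.3): to r=0 gives 30.0 → profitable ✗; to r=7 gives 44.1 − 2.8×7 = 24.5 → profitable ✗.
3 of the 6 constraints hold; not an equilibrium.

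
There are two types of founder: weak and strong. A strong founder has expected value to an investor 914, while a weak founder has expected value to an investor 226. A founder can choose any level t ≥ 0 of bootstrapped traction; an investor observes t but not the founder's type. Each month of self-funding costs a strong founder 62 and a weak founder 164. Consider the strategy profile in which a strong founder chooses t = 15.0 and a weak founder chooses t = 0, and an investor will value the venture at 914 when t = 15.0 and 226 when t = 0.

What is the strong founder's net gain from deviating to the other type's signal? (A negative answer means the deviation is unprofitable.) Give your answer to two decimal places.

242.00

Playing t = 15.0 the strong founder receives 914 − 62 × 15.0 = -16.
Deviating to t = 0 yields 226 instead.
Gain from deviating: 226 − (-16) = 242.00.
The gain is positive, so the strong type's incentive-compatibility constraint is violated — this profile is not a separating equilibrium.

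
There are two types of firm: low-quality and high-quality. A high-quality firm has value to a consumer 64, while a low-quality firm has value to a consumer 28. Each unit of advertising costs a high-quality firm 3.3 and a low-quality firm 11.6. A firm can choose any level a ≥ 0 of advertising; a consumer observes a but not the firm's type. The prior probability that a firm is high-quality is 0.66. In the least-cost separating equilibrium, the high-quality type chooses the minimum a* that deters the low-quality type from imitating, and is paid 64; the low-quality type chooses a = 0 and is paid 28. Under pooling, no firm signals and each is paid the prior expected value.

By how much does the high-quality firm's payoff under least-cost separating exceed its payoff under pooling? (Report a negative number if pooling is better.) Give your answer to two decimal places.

2.00

Least-cost separating signal: a* solves 28 = 64 − 11.6·a*, so a* = (64 − 28)/11.6 ≈ 3.1034.
High-quality type's separating payoff: 64 − 3.3 × a* = 64 − 3.3 × (64 − 28)/11.6 = 64 − 118.8/11.6 ≈ 53.7586.
Pooling payoff: 0.66 × 64 + 0.34 × 28 = 51.76.
Difference: 53.7586 − 51.76 = 1.9986, i.e. 2.00 to two decimal places.
The high-quality type prefers to separate.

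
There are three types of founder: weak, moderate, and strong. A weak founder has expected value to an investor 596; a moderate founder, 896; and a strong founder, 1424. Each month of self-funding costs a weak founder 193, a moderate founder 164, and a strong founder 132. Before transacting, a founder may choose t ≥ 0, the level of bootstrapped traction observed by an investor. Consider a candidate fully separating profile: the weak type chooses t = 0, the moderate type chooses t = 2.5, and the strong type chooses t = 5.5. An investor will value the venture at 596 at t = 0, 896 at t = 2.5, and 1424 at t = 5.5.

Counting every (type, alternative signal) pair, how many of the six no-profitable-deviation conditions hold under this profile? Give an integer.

4

Moderate (own payoff 896 − 164×2.5 = 486): to t=0 gives 596 → profitable ✗; to t=5.5 gives 1424 − 164×5.5 = 522 → profitable ✗.
Strong (own payoff 1424 − 132×5.5 = 698): to t=0 gives 596 → no gain ✓; to t=2.5 gives 896 − 132×2.5 = 566 → no gain ✓.
Weak (own payoff 596): to t=2.5 gives 896 − 193×2.5 = 413.5 → no gain ✓; to t=5.5 gives 1424 − 193×5.5 = 362.5 → no gain ✓.
4 of the 6 constraints hold; not an equilibrium.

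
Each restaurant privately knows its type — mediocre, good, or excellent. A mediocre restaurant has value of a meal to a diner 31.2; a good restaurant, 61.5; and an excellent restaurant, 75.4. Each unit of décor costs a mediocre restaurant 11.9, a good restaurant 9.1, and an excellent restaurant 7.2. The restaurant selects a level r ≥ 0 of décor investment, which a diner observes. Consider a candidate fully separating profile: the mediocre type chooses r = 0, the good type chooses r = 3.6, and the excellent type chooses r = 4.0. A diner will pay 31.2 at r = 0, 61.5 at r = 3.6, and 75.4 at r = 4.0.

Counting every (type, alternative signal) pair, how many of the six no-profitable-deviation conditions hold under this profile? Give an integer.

Mediocre (own payoff 31.2): to r=3.6 gives 61.5 − 11.9×3.6 = 18.66 → no gain ✓; to r=4.0 gives 75.4 − 11.9×4.0 = 27.8 → no gain ✓.
Good (own payoff 61.5 − 9.1×3.6 = 28.74): to r=0 gives 31.2 → profitable ✗; to r=4.0 gives 75.4 − 9.1×4.0 = 39 → profitable ✗.
Excellent (own payoff 75.4 − 7.2×4.0 = 46.6): to r=0 gives 31.2 → no gain ✓; to r=3.6 gives 61.5 − 7.2×3.6 = 35.58 → no gain ✓.
4 of the 6 constraints hold; not an equilibrium.

4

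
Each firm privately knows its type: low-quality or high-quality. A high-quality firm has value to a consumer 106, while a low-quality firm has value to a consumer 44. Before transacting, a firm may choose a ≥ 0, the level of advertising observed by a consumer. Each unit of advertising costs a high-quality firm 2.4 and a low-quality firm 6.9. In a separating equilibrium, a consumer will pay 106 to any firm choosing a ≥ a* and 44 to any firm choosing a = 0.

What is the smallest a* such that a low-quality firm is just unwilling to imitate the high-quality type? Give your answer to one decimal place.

A low-quality firm choosing a = 0 receives 44.
Imitating at a* instead would pay 106 at cost 6.9·a*, netting 106 − 6.9·a*.
Indifference: 44 = 106 − 6.9·a*, so a* = (106 − 44) / 6.9 ≈ 9.0.
At a* the low-quality type's incentive constraint just binds; the high-quality type strictly prefers a* since its per-unit cost is lower.

9.0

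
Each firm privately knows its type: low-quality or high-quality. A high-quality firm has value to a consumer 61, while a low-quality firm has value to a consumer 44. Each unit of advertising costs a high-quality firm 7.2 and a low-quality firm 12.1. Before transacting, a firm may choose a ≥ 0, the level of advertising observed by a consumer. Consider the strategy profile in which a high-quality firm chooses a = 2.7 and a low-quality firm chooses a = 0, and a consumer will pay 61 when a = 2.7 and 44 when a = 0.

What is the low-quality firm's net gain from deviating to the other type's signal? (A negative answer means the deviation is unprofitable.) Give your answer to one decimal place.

Playing a = 0 the low-quality firm receives 44.
Deviating to a = 2.7 brings payment 61 at cost 12.1 × 2.7 = 32.67, netting 28.33.
Gain from deviating: 28.33 − 44 = -15.67, i.e. -15.7 to one decimal place.
The gain is negative, so the low-quality type's incentive-compatibility constraint is satisfied.

-15.7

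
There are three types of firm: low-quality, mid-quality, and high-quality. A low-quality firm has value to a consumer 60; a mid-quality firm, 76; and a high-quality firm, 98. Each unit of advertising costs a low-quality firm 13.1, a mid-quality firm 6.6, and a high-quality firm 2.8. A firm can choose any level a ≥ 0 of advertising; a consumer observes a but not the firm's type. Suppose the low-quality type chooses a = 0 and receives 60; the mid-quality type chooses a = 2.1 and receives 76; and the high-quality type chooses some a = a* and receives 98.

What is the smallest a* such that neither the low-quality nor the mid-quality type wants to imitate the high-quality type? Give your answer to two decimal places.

Low-quality type (on-path payoff 60) won't mimic when 60 ≥ 98 − 13.1·a*, i.e. a* ≥ 2.90.
Mid-quality type (on-path payoff 76 − 6.6×2.1 = 62.14) won't mimic when 62.14 ≥ 98 − 6.6·a*, i.e. a* ≥ 5.43.
Both must hold, so a* = max(2.90, 5.43) = 5.43. The mid-quality type's constraint binds.

5.43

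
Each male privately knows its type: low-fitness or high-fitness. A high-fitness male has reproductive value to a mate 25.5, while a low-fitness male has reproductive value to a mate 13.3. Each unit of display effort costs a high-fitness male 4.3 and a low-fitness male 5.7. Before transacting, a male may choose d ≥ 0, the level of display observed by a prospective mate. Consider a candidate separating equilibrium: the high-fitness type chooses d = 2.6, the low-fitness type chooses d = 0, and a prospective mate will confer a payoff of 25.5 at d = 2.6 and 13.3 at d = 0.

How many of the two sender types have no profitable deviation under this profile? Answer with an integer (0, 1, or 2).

2

Low-fitness type: stay at 0 → 13.3; mimic → 25.5 − 5.7 × 2.6 = 10.68. IC holds (13.3 ≥ 10.68).
High-fitness type: signal → 25.5 − 4.3 × 2.6 = 14.32; deviate to 0 → 13.3. IC holds (14.32 ≥ 13.3).
2 of 2 constraints hold, so this is a separating equilibrium.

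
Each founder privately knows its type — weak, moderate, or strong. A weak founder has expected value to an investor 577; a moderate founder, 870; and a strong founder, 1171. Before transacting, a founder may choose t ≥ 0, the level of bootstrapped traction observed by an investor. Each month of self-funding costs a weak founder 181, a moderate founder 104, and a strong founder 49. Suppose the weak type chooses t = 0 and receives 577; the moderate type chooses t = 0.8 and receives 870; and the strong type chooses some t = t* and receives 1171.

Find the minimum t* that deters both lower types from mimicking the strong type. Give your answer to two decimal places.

Weak type (on-path payoff 577) won't mimic when 577 ≥ 1171 − 181·t*, i.e. t* ≥ 3.28.
Moderate type (on-path payoff 870 − 104×0.8 = 786.8) won't mimic when 786.8 ≥ 1171 − 104·t*, i.e. t* ≥ 3.69.
Both must hold, so t* = max(3.28, 3.69) = 3.69. The moderate type's constraint binds.

3.69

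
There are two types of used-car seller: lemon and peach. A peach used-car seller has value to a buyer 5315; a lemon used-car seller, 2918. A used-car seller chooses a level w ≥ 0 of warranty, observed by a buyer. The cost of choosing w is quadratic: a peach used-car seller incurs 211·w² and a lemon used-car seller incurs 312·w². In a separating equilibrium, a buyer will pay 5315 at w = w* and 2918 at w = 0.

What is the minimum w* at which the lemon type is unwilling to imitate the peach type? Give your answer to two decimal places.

2.77

The lemon type at w = 0 receives 2918; imitating at w* yields 5315 − 312·w*².
Indifference: 2918 = 5315 − 312·w*², so w*² = (5315 − 2918) / 312 ≈ 7.6827.
w* = √7.6827 ≈ 2.77.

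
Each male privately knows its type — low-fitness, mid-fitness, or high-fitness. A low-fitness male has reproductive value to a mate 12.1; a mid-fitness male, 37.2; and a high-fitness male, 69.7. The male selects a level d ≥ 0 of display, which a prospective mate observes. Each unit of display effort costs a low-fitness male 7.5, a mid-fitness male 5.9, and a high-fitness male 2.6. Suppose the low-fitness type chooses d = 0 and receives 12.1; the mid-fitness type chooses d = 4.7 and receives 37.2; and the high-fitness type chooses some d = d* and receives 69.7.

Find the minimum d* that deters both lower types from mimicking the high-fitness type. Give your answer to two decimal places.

Low-fitness type (on-path payoff 12.1) won't mimic when 12.1 ≥ 69.7 − 7.5·d*, i.e. d* ≥ 7.68.
Mid-fitness type (on-path payoff 37.2 − 5.9×4.7 = 9.47) won't mimic when 9.47 ≥ 69.7 − 5.9·d*, i.e. d* ≥ 10.21.
Both must hold, so d* = max(7.68, 10.21) = 10.21. The mid-fitness type's constraint binds.

10.21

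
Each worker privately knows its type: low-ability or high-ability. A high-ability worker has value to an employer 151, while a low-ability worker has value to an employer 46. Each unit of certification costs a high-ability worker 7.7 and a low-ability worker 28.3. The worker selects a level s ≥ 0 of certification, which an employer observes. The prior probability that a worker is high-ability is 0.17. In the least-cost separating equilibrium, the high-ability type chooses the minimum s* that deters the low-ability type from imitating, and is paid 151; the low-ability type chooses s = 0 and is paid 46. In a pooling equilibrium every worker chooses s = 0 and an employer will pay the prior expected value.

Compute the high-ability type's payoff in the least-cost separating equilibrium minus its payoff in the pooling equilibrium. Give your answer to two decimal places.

58.58

Least-cost separating signal: s* solves 46 = 151 − 28.3·s*, so s* = (151 − 46)/28.3 ≈ 3.7102.
High-ability type's separating payoff: 151 − 7.7 × s* = 151 − 7.7 × (151 − 46)/28.3 = 151 − 808.5/28.3 ≈ 122.4311.
Pooling payoff: 0.17 × 151 + 0.83 × 46 = 63.85.
Difference: 122.4311 − 63.85 = 58.5811, i.e. 58.58 to two decimal places.
The high-ability type prefers to separate.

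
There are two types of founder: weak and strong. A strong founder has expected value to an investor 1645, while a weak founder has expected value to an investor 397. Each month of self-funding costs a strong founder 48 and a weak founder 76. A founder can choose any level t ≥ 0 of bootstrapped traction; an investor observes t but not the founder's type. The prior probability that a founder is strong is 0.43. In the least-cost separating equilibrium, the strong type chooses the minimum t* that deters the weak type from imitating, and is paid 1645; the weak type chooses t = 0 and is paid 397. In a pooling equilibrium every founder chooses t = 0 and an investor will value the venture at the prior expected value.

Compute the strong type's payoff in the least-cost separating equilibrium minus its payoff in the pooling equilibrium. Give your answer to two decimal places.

-76.85

Least-cost separating signal: t* solves 397 = 1645 − 76·t*, so t* = (1645 − 397)/76 ≈ 16.4211.
Strong type's separating payoff: 1645 − 48 × t* = 1645 − 48 × (1645 − 397)/76 = 1645 − 59904/76 ≈ 856.7895.
Pooling payoff: 0.43 × 1645 + 0.57 × 397 = 933.64.
Difference: 856.7895 − 933.64 = -76.8505, i.e. -76.85 to two decimal places.
The strong type would prefer the pooling outcome.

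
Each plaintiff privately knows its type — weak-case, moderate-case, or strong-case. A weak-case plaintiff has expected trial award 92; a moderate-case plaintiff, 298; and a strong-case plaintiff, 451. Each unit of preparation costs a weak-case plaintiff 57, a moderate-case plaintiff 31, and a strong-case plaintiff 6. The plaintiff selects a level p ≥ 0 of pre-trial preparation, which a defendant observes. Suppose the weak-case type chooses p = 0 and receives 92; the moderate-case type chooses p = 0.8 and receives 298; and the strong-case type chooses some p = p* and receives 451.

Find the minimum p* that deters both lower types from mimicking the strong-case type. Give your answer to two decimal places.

6.30

Moderate-case type (on-path payoff 298 − 31×0.8 = 273.2) won't mimic when 273.2 ≥ 451 − 31·p*, i.e. p* ≥ 5.74.
Weak-case type (on-path payoff 92) won't mimic when 92 ≥ 451 − 57·p*, i.e. p* ≥ 6.30.
Both must hold, so p* = max(6.30, 5.74) = 6.30. The weak-case type's constraint binds.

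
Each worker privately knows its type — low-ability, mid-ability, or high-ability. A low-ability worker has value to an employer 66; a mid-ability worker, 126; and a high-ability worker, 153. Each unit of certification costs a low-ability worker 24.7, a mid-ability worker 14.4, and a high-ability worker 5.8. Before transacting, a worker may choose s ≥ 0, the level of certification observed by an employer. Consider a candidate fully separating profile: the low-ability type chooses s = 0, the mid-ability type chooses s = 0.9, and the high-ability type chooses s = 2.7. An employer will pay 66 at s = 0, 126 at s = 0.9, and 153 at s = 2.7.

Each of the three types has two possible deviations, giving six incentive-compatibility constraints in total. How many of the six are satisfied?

Low-ability (own payoff 66): to s=0.9 gives 126 − 24.7×0.9 = 103.77 → profitable ✗; to s=2.7 gives 153 − 24.7×2.7 = 86.31 → profitable ✗.
Mid-ability (own payoff 126 − 14.4×0.9 = 113.04): to s=0 gives 66 → no gain ✓; to s=2.7 gives 153 − 14.4×2.7 = 114.12 → profitable ✗.
High-ability (own payoff 153 − 5.8×2.7 = 137.34): to s=0 gives 66 → no gain ✓; to s=0.9 gives 126 − 5.8×0.9 = 120.78 → no gain ✓.
3 of the 6 constraints hold; not an equilibrium.

3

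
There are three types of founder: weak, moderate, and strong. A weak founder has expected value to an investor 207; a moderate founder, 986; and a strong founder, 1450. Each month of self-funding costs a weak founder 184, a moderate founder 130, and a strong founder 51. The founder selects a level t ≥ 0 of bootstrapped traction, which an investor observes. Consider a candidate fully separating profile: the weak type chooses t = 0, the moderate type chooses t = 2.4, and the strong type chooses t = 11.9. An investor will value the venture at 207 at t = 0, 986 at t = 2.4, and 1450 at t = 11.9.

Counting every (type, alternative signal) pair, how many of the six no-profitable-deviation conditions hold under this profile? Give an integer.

Moderate (own payoff 986 − 130×2.4 = 674): to t=0 gives 207 → no gain ✓; to t=11.9 gives 1450 − 130×11.9 = -97 → no gain ✓.
Weak (own payoff 207): to t=2.4 gives 986 − 184×2.4 = 544.4 → profitable ✗; to t=11.9 gives 1450 − 184×11.9 = -739.6 → no gain ✓.
Strong (own payoff 1450 − 51×11.9 = 843.1): to t=0 gives 207 → no gain ✓; to t=2.4 gives 986 − 51×2.4 = 863.6 → profitable ✗.
4 of the 6 constraints hold; not an equilibrium.

4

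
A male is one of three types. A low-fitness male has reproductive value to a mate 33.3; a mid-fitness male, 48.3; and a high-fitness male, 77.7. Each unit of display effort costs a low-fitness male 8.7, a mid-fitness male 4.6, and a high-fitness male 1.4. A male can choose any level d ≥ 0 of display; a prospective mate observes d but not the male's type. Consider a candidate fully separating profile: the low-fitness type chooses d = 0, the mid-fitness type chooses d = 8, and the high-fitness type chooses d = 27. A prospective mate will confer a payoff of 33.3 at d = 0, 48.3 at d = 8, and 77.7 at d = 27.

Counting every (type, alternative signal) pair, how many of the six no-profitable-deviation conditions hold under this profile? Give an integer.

5

High-fitness (own payoff 77.7 − 1.4×27 = 39.9): to d=0 gives 33.3 → no gain ✓; to d=8 gives 48.3 − 1.4×8 = 37.1 → no gain ✓.
Mid-fitness (own payoff 48.3 − 4.6×8 = 11.5): to d=0 gives 33.3 → profitable ✗; to d=27 gives 77.7 − 4.6×27 = -46.5 → no gain ✓.
Low-fitness (own payoff 33.3): to d=8 gives 48.3 − 8.7×8 = -21.3 → no gain ✓; to d=27 gives 77.7 − 8.7×27 = -157.2 → no gain ✓.
5 of the 6 constraints hold; not an equilibrium.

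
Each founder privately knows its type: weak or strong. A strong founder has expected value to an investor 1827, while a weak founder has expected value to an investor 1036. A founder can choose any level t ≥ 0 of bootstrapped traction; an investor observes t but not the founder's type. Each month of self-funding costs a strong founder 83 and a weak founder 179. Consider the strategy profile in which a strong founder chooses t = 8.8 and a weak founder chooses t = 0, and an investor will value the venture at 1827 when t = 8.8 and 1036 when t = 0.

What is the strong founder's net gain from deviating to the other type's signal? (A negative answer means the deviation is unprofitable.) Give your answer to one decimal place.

-60.6

Playing t = 8.8 the strong founder receives 1827 − 83 × 8.8 = 1096.6.
Deviating to t = 0 yields 1036 instead.
Gain from deviating: 1036 − 1096.6 = -60.6.
The gain is negative, so the strong type's incentive-compatibility constraint is satisfied.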